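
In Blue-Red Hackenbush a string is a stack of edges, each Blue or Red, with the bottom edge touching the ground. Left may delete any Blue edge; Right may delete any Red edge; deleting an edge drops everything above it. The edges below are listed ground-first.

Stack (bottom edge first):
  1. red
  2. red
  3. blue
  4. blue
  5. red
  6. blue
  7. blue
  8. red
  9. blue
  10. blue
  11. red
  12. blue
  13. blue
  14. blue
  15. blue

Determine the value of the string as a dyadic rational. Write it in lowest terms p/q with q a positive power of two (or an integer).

-10529/8192

Prefix values for red red blue blue red blue blue red blue blue red blue blue blue blue via {L|R} + simplicity:
1 of 15 · r · max L −∞ · min R 0 gives -1
2 of 15 · rr · max L −∞ · min R -1 gives -2
3 of 15 · rrb · max L -2 · min R -1 gives -3/2
4 of 15 · rrbb · max L -3/2 · min R -1 gives -5/4
5 of 15 · rrbbr · max L -3/2 · min R -5/4 gives -11/8
6 of 15 · rrbbrb · max L -11/8 · min R -5/4 gives -21/16
7 of 15 · rrbbrbb · max L -21/16 · min R -5/4 gives -41/32
8 of 15 · rrbbrbbr · max L -21/16 · min R -41/32 gives -83/64
9 of 15 · rrbbrbbrb · max L -83/64 · min R -41/32 gives -165/128
10 of 15 · rrbbrbbrbb · max L -165/128 · min R -41/32 gives -329/256
11 of 15 · rrbbrbbrbbr · max L -165/128 · min R -329/256 gives -659/512
12 of 15 · rrbbrbbrbbrb · max L -659/512 · min R -329/256 gives -1317/1024
13 of 15 · rrbbrbbrbbrbb · max L -1317/1024 · min R -329/256 gives -2633/2048
14 of 15 · rrbbrbbrbbrbbb · max L -2633/2048 · min R -329/256 gives -5265/4096
15 of 15 · rrbbrbbrbbrbbbb · max L -5265/4096 · min R -329/256 gives -10529/8192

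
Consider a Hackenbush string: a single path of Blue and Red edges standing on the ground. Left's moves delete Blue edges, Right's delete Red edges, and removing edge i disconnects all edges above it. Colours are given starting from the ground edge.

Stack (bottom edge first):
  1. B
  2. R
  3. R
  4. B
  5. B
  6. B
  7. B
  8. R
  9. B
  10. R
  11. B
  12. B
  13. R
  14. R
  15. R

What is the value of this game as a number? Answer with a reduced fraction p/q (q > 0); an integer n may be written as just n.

7857/16384

Build G(s[:k]) for k = 1..15, string s = B R R B B B B R B R B B R R R.
1 of 15 · B · max L 0 · min R +∞ ⇒ 1
2 of 15 · BR · max L 0 · min R 1 ⇒ 1/2
3 of 15 · BRR · max L 0 · min R 1/2 ⇒ 1/4
4 of 15 · BRRB · max L 1/4 · min R 1/2 ⇒ 3/8
5 of 15 · BRRBB · max L 3/8 · min R 1/2 ⇒ 7/16
6 of 15 · BRRBBB · max L 7/16 · min R 1/2 ⇒ 15/32
7 of 15 · BRRBBBB · max L 15/32 · min R 1/2 ⇒ 31/64
8 of 15 · BRRBBBBR · max L 15/32 · min R 31/64 ⇒ 61/128
9 of 15 · BRRBBBBRB · max L 61/128 · min R 31/64 ⇒ 123/256
10 of 15 · BRRBBBBRBR · max L 61/128 · min R 123/256 ⇒ 245/512
11 of 15 · BRRBBBBRBRB · max L 245/512 · min R 123/256 ⇒ 491/1024
12 of 15 · BRRBBBBRBRBB · max L 491/1024 · min R 123/256 ⇒ 983/2048
13 of 15 · BRRBBBBRBRBBR · max L 491/1024 · min R 983/2048 ⇒ 1965/4096
14 of 15 · BRRBBBBRBRBBRR · max L 491/1024 · min R 1965/4096 ⇒ 3929/8192
15 of 15 · BRRBBBBRBRBBRRR · max L 491/1024 · min R 3929/8192 ⇒ 7857/16384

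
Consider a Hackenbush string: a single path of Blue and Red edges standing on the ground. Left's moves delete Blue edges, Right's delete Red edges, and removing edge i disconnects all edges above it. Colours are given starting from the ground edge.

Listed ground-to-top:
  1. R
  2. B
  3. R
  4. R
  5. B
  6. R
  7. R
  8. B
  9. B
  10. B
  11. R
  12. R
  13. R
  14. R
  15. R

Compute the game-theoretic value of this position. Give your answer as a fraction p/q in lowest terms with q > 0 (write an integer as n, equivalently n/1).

Build value(s[:k]) for k = 1..15, string s = R B R R B R R B B B R R R R R.
1 of 15 · R · max L −∞ · min R 0 → -1
2 of 15 · RB · max L -1 · min R 0 → -1/2
3 of 15 · RBR · max L -1 · min R -1/2 → -3/4
4 of 15 · RBRR · max L -1 · min R -3/4 → -7/8
5 of 15 · RBRRB · max L -7/8 · min R -3/4 → -13/16
6 of 15 · RBRRBR · max L -7/8 · min R -13/16 → -27/32
7 of 15 · RBRRBRR · max L -7/8 · min R -27/32 → -55/64
8 of 15 · RBRRBRRB · max L -55/64 · min R -27/32 → -109/128
9 of 15 · RBRRBRRBB · max L -109/128 · min R -27/32 → -217/256
10 of 15 · RBRRBRRBBB · max L -217/256 · min R -27/32 → -433/512
11 of 15 · RBRRBRRBBBR · max L -217/256 · min R -433/512 → -867/1024
12 of 15 · RBRRBRRBBBRR · max L -217/256 · min R -867/1024 → -1735/2048
13 of 15 · RBRRBRRBBBRRR · max L -217/256 · min R -1735/2048 → -3471/4096
14 of 15 · RBRRBRRBBBRRRR · max L -217/256 · min R -3471/4096 → -6943/8192
15 of 15 · RBRRBRRBBBRRRRR · max L -217/256 · min R -6943/8192 → -13887/16384

-13887/16384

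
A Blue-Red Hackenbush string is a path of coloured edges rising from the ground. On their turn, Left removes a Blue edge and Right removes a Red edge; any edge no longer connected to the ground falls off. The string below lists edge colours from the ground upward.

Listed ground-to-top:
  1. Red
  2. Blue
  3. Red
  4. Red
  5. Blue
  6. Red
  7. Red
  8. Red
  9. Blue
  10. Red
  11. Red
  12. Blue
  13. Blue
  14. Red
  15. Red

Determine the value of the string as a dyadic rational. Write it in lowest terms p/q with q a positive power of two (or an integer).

-14183/16384

1 of 15 · R · max L −∞ · min R 0 so -1
2 of 15 · RB · max L -1 · min R 0 so -1/2
3 of 15 · RBR · max L -1 · min R -1/2 so -3/4
4 of 15 · RBRR · max L -1 · min R -3/4 so -7/8
5 of 15 · RBRRB · max L -7/8 · min R -3/4 so -13/16
6 of 15 · RBRRBR · max L -7/8 · min R -13/16 so -27/32
7 of 15 · RBRRBRR · max L -7/8 · min R -27/32 so -55/64
8 of 15 · RBRRBRRR · max L -7/8 · min R -55/64 so -111/128
9 of 15 · RBRRBRRRB · max L -111/128 · min R -55/64 so -221/256
10 of 15 · RBRRBRRRBR · max L -111/128 · min R -221/256 so -443/512
11 of 15 · RBRRBRRRBRR · max L -111/128 · min R -443/512 so -887/1024
12 of 15 · RBRRBRRRBRRB · max L -887/1024 · min R -443/512 so -1773/2048
13 of 15 · RBRRBRRRBRRBB · max L -1773/2048 · min R -443/512 so -3545/4096
14 of 15 · RBRRBRRRBRRBBR · max L -1773/2048 · min R -3545/4096 so -7091/8192
15 of 15 · RBRRBRRRBRRBBRR · max L -1773/2048 · min R -7091/8192 so -14183/16384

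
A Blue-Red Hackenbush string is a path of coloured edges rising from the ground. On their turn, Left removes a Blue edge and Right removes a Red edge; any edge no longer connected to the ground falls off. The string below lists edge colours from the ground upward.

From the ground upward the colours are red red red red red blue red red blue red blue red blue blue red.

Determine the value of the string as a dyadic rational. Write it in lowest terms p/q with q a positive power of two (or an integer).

Prefix values for red red red red red blue red red blue red blue red blue blue red via {L|R} + simplicity:
val(r) = { ∅ | 0 } -> -1
val(rr) = { ∅ | -1, 0 } -> -2
val(rrr) = { ∅ | -2, -1, 0 } -> -3
val(rrrr) = { ∅ | -3, -2, -1, 0 } -> -4
val(rrrrr) = { ∅ | -4, -3, -2, -1, 0 } -> -5
val(rrrrrb) = { -5 | -4, -3, -2, -1, 0 } -> -9/2
val(rrrrrbr) = { -5 | -9/2, -4, -3, -2, -1, 0 } -> -19/4
val(rrrrrbrr) = { -5 | -19/4, -9/2, -4, -3, -2, -1, 0 } -> -39/8
val(rrrrrbrrb) = { -5, -39/8 | -19/4, -9/2, -4, -3, -2, -1, 0 } -> -77/16
val(rrrrrbrrbr) = { -5, -39/8 | -77/16, -19/4, -9/2, -4, -3, -2, -1, 0 } -> -155/32
val(rrrrrbrrbrb) = { -5, -39/8, -155/32 | -77/16, -19/4, -9/2, -4, -3, -2, -1, 0 } -> -309/64
val(rrrrrbrrbrbr) = { -5, -39/8, -155/32 | -309/64, -77/16, -19/4, -9/2, -4, -3, -2, -1, 0 } -> -619/128
val(rrrrrbrrbrbrb) = { -5, -39/8, -155/32, -619/128 | -309/64, -77/16, -19/4, -9/2, -4, -3, -2, -1, 0 } -> -1237/256
val(rrrrrbrrbrbrbb) = { -5, -39/8, -155/32, -619/128, -1237/256 | -309/64, -77/16, -19/4, -9/2, -4, -3, -2, -1, 0 } -> -2473/512
val(rrrrrbrrbrbrbbr) = { -5, -39/8, -155/32, -619/128, -1237/256 | -2473/512, -309/64, -77/16, -19/4, -9/2, -4, -3, -2, -1, 0 } -> -4947/1024

-4947/1024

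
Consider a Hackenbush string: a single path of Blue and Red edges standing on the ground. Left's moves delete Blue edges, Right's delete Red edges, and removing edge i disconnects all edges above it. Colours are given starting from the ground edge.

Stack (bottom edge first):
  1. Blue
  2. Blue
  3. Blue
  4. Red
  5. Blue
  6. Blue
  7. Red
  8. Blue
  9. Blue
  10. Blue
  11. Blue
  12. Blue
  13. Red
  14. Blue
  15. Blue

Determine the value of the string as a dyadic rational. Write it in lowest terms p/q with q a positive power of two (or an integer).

11767/4096

Recurse on prefixes of the 15-edge string Blue Blue Blue Red Blue Blue Red Blue Blue Blue Blue Blue Red Blue Blue:
G(B) = { 0 |  } gives 1
G(BB) = { 0,1 |  } gives 2
G(BBB) = { 0,1,2 |  } gives 3
G(BBBR) = { 0,1,2 | 3 } gives 5/2
G(BBBRB) = { 0,1,2,5/2 | 3 } gives 11/4
G(BBBRBB) = { 0,1,2,5/2,11/4 | 3 } gives 23/8
G(BBBRBBR) = { 0,1,2,5/2,11/4 | 23/8,3 } gives 45/16
G(BBBRBBRB) = { 0,1,2,5/2,11/4,45/16 | 23/8,3 } gives 91/32
G(BBBRBBRBB) = { 0,1,2,5/2,11/4,45/16,91/32 | 23/8,3 } gives 183/64
G(BBBRBBRBBB) = { 0,1,2,5/2,11/4,45/16,91/32,183/64 | 23/8,3 } gives 367/128
G(BBBRBBRBBBB) = { 0,1,2,5/2,11/4,45/16,91/32,183/64,367/128 | 23/8,3 } gives 735/256
G(BBBRBBRBBBBB) = { 0,1,2,5/2,11/4,45/16,91/32,183/64,367/128,735/256 | 23/8,3 } gives 1471/512
G(BBBRBBRBBBBBR) = { 0,1,2,5/2,11/4,45/16,91/32,183/64,367/128,735/256 | 1471/512,23/8,3 } gives 2941/1024
G(BBBRBBRBBBBBRB) = { 0,1,2,5/2,11/4,45/16,91/32,183/64,367/128,735/256,2941/1024 | 1471/512,23/8,3 } gives 5883/2048
G(BBBRBBRBBBBBRBB) = { 0,1,2,5/2,11/4,45/16,91/32,183/64,367/128,735/256,2941/1024,5883/2048 | 1471/512,23/8,3 } gives 11767/4096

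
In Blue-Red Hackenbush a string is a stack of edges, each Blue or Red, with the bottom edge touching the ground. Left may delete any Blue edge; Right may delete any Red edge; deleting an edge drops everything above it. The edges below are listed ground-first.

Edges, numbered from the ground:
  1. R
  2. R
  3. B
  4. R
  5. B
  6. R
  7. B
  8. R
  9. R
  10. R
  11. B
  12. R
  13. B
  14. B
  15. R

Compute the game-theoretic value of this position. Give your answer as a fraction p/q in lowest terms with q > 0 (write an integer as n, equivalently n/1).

-13779/8192

Recurse on prefixes of the 15-edge string R R B R B R B R R R B R B B R:
step 1: add R to get R; options L={ none } R={ 0 } = -1
step 2: add R to get RR; options L={ none } R={ -1; 0 } = -2
step 3: add B to get RRB; options L={ -2 } R={ -1; 0 } = -3/2
step 4: add R to get RRBR; options L={ -2 } R={ -3/2; -1; 0 } = -7/4
step 5: add B to get RRBRB; options L={ -2; -7/4 } R={ -3/2; -1; 0 } = -13/8
step 6: add R to get RRBRBR; options L={ -2; -7/4 } R={ -13/8; -3/2; -1; 0 } = -27/16
step 7: add B to get RRBRBRB; options L={ -2; -7/4; -27/16 } R={ -13/8; -3/2; -1; 0 } = -53/32
step 8: add R to get RRBRBRBR; options L={ -2; -7/4; -27/16 } R={ -53/32; -13/8; -3/2; -1; 0 } = -107/64
step 9: add R to get RRBRBRBRR; options L={ -2; -7/4; -27/16 } R={ -107/64; -53/32; -13/8; -3/2; -1; 0 } = -215/128
step 10: add R to get RRBRBRBRRR; options L={ -2; -7/4; -27/16 } R={ -215/128; -107/64; -53/32; -13/8; -3/2; -1; 0 } = -431/256
step 11: add B to get RRBRBRBRRRB; options L={ -2; -7/4; -27/16; -431/256 } R={ -215/128; -107/64; -53/32; -13/8; -3/2; -1; 0 } = -861/512
step 12: add R to get RRBRBRBRRRBR; options L={ -2; -7/4; -27/16; -431/256 } R={ -861/512; -215/128; -107/64; -53/32; -13/8; -3/2; -1; 0 } = -1723/1024
step 13: add B to get RRBRBRBRRRBRB; options L={ -2; -7/4; -27/16; -431/256; -1723/1024 } R={ -861/512; -215/128; -107/64; -53/32; -13/8; -3/2; -1; 0 } = -3445/2048
step 14: add B to get RRBRBRBRRRBRBB; options L={ -2; -7/4; -27/16; -431/256; -1723/1024; -3445/2048 } R={ -861/512; -215/128; -107/64; -53/32; -13/8; -3/2; -1; 0 } = -6889/4096
step 15: add R to get RRBRBRBRRRBRBBR; options L={ -2; -7/4; -27/16; -431/256; -1723/1024; -3445/2048 } R={ -6889/4096; -861/512; -215/128; -107/64; -53/32; -13/8; -3/2; -1; 0 } = -13779/8192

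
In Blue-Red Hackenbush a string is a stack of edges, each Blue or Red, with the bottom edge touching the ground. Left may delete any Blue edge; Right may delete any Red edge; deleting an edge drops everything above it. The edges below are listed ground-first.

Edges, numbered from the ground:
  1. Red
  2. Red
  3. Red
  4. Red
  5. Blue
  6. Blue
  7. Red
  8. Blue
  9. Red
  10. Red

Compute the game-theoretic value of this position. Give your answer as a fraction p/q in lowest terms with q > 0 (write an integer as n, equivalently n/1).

step 1: add Red to get R; options L={ (no moves) } R={ 0 } gives -1
step 2: add Red to get RR; options L={ (no moves) } R={ -1,0 } gives -2
step 3: add Red to get RRR; options L={ (no moves) } R={ -2,-1,0 } gives -3
step 4: add Red to get RRRR; options L={ (no moves) } R={ -3,-2,-1,0 } gives -4
step 5: add Blue to get RRRRB; options L={ -4 } R={ -3,-2,-1,0 } gives -7/2
step 6: add Blue to get RRRRBB; options L={ -4,-7/2 } R={ -3,-2,-1,0 } gives -13/4
step 7: add Red to get RRRRBBR; options L={ -4,-7/2 } R={ -13/4,-3,-2,-1,0 } gives -27/8
step 8: add Blue to get RRRRBBRB; options L={ -4,-7/2,-27/8 } R={ -13/4,-3,-2,-1,0 } gives -53/16
step 9: add Red to get RRRRBBRBR; options L={ -4,-7/2,-27/8 } R={ -53/16,-13/4,-3,-2,-1,0 } gives -107/32
step 10: add Red to get RRRRBBRBRR; options L={ -4,-7/2,-27/8 } R={ -107/32,-53/16,-13/4,-3,-2,-1,0 } gives -215/64

-215/64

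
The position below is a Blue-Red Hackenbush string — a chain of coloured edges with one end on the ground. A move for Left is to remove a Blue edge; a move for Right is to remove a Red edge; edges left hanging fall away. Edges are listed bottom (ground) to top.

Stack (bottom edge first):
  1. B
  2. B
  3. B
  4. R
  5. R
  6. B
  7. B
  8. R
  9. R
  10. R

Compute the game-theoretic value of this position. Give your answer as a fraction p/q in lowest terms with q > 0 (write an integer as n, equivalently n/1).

305/128

Prefix values for B B B R R B B R R R via {L|R} + simplicity:
1 of 10 · B · max L 0 · min R +∞ → 1
2 of 10 · BB · max L 1 · min R +∞ → 2
3 of 10 · BBB · max L 2 · min R +∞ → 3
4 of 10 · BBBR · max L 2 · min R 3 → 5/2
5 of 10 · BBBRR · max L 2 · min R 5/2 → 9/4
6 of 10 · BBBRRB · max L 9/4 · min R 5/2 → 19/8
7 of 10 · BBBRRBB · max L 19/8 · min R 5/2 → 39/16
8 of 10 · BBBRRBBR · max L 19/8 · min R 39/16 → 77/32
9 of 10 · BBBRRBBRR · max L 19/8 · min R 77/32 → 153/64
10 of 10 · BBBRRBBRRR · max L 19/8 · min R 153/64 → 305/128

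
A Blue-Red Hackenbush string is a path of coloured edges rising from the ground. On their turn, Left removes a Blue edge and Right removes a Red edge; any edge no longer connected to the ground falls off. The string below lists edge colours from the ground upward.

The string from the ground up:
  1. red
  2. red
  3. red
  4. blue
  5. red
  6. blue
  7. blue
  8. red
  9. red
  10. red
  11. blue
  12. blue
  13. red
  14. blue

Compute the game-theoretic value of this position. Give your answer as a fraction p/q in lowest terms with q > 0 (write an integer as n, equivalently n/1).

-5349/2048

Build val(s[:k]) for k = 1..14, string s = red red red blue red blue blue red red red blue blue red blue.
val(r) = { — | 0 } = -1
val(rr) = { — | -1; 0 } = -2
val(rrr) = { — | -2; -1; 0 } = -3
val(rrrb) = { -3 | -2; -1; 0 } = -5/2
val(rrrbr) = { -3 | -5/2; -2; -1; 0 } = -11/4
val(rrrbrb) = { -3; -11/4 | -5/2; -2; -1; 0 } = -21/8
val(rrrbrbb) = { -3; -11/4; -21/8 | -5/2; -2; -1; 0 } = -41/16
val(rrrbrbbr) = { -3; -11/4; -21/8 | -41/16; -5/2; -2; -1; 0 } = -83/32
val(rrrbrbbrr) = { -3; -11/4; -21/8 | -83/32; -41/16; -5/2; -2; -1; 0 } = -167/64
val(rrrbrbbrrr) = { -3; -11/4; -21/8 | -167/64; -83/32; -41/16; -5/2; -2; -1; 0 } = -335/128
val(rrrbrbbrrrb) = { -3; -11/4; -21/8; -335/128 | -167/64; -83/32; -41/16; -5/2; -2; -1; 0 } = -669/256
val(rrrbrbbrrrbb) = { -3; -11/4; -21/8; -335/128; -669/256 | -167/64; -83/32; -41/16; -5/2; -2; -1; 0 } = -1337/512
val(rrrbrbbrrrbbr) = { -3; -11/4; -21/8; -335/128; -669/256 | -1337/512; -167/64; -83/32; -41/16; -5/2; -2; -1; 0 } = -2675/1024
val(rrrbrbbrrrbbrb) = { -3; -11/4; -21/8; -335/128; -669/256; -2675/1024 | -1337/512; -167/64; -83/32; -41/16; -5/2; -2; -1; 0 } = -5349/2048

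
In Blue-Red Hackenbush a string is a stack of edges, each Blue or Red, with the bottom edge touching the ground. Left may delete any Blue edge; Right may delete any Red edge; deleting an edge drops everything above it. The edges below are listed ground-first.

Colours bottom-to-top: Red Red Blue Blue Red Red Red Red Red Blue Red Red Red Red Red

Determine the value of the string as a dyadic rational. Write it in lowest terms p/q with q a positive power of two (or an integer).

step 1: add Red to get R; options L={ · } R={ 0 } => -1
step 2: add Red to get RR; options L={ · } R={ -1, 0 } => -2
step 3: add Blue to get RRB; options L={ -2 } R={ -1, 0 } => -3/2
step 4: add Blue to get RRBB; options L={ -2, -3/2 } R={ -1, 0 } => -5/4
step 5: add Red to get RRBBR; options L={ -2, -3/2 } R={ -5/4, -1, 0 } => -11/8
step 6: add Red to get RRBBRR; options L={ -2, -3/2 } R={ -11/8, -5/4, -1, 0 } => -23/16
step 7: add Red to get RRBBRRR; options L={ -2, -3/2 } R={ -23/16, -11/8, -5/4, -1, 0 } => -47/32
step 8: add Red to get RRBBRRRR; options L={ -2, -3/2 } R={ -47/32, -23/16, -11/8, -5/4, -1, 0 } => -95/64
step 9: add Red to get RRBBRRRRR; options L={ -2, -3/2 } R={ -95/64, -47/32, -23/16, -11/8, -5/4, -1, 0 } => -191/128
step 10: add Blue to get RRBBRRRRRB; options L={ -2, -3/2, -191/128 } R={ -95/64, -47/32, -23/16, -11/8, -5/4, -1, 0 } => -381/256
step 11: add Red to get RRBBRRRRRBR; options L={ -2, -3/2, -191/128 } R={ -381/256, -95/64, -47/32, -23/16, -11/8, -5/4, -1, 0 } => -763/512
step 12: add Red to get RRBBRRRRRBRR; options L={ -2, -3/2, -191/128 } R={ -763/512, -381/256, -95/64, -47/32, -23/16, -11/8, -5/4, -1, 0 } => -1527/1024
step 13: add Red to get RRBBRRRRRBRRR; options L={ -2, -3/2, -191/128 } R={ -1527/1024, -763/512, -381/256, -95/64, -47/32, -23/16, -11/8, -5/4, -1, 0 } => -3055/2048
step 14: add Red to get RRBBRRRRRBRRRR; options L={ -2, -3/2, -191/128 } R={ -3055/2048, -1527/1024, -763/512, -381/256, -95/64, -47/32, -23/16, -11/8, -5/4, -1, 0 } => -6111/4096
step 15: add Red to get RRBBRRRRRBRRRRR; options L={ -2, -3/2, -191/128 } R={ -6111/4096, -3055/2048, -1527/1024, -763/512, -381/256, -95/64, -47/32, -23/16, -11/8, -5/4, -1, 0 } => -12223/8192

-12223/8192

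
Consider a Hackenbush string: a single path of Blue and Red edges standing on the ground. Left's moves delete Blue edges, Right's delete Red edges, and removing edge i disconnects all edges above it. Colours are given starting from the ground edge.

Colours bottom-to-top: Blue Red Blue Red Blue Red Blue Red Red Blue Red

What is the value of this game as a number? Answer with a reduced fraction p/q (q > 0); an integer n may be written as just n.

677/1024

Recurse on prefixes of the 11-edge string Blue Red Blue Red Blue Red Blue Red Red Blue Red:
G_1 [B]  L=[0]  R=[·]  → 1
G_2 [BR]  L=[0]  R=[1]  → 1/2
G_3 [BRB]  L=[0, 1/2]  R=[1]  → 3/4
G_4 [BRBR]  L=[0, 1/2]  R=[3/4, 1]  → 5/8
G_5 [BRBRB]  L=[0, 1/2, 5/8]  R=[3/4, 1]  → 11/16
G_6 [BRBRBR]  L=[0, 1/2, 5/8]  R=[11/16, 3/4, 1]  → 21/32
G_7 [BRBRBRB]  L=[0, 1/2, 5/8, 21/32]  R=[11/16, 3/4, 1]  → 43/64
G_8 [BRBRBRBR]  L=[0, 1/2, 5/8, 21/32]  R=[43/64, 11/16, 3/4, 1]  → 85/128
G_9 [BRBRBRBRR]  L=[0, 1/2, 5/8, 21/32]  R=[85/128, 43/64, 11/16, 3/4, 1]  → 169/256
G_10 [BRBRBRBRRB]  L=[0, 1/2, 5/8, 21/32, 169/256]  R=[85/128, 43/64, 11/16, 3/4, 1]  → 339/512
G_11 [BRBRBRBRRBR]  L=[0, 1/2, 5/8, 21/32, 169/256]  R=[339/512, 85/128, 43/64, 11/16, 3/4, 1]  → 677/1024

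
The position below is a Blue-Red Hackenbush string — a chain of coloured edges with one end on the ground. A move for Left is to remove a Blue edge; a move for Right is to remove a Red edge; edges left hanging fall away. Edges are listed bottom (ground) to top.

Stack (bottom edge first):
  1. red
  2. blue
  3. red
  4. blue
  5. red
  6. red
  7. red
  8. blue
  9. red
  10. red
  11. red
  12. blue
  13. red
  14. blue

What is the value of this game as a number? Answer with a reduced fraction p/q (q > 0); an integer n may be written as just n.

Recurse on prefixes of the 14-edge string red blue red blue red red red blue red red red blue red blue:
v_1 [r]  L=[(no moves)]  R=[0]  -> -1
v_2 [rb]  L=[-1]  R=[0]  -> -1/2
v_3 [rbr]  L=[-1]  R=[-1/2; 0]  -> -3/4
v_4 [rbrb]  L=[-1; -3/4]  R=[-1/2; 0]  -> -5/8
v_5 [rbrbr]  L=[-1; -3/4]  R=[-5/8; -1/2; 0]  -> -11/16
v_6 [rbrbrr]  L=[-1; -3/4]  R=[-11/16; -5/8; -1/2; 0]  -> -23/32
v_7 [rbrbrrr]  L=[-1; -3/4]  R=[-23/32; -11/16; -5/8; -1/2; 0]  -> -47/64
v_8 [rbrbrrrb]  L=[-1; -3/4; -47/64]  R=[-23/32; -11/16; -5/8; -1/2; 0]  -> -93/128
v_9 [rbrbrrrbr]  L=[-1; -3/4; -47/64]  R=[-93/128; -23/32; -11/16; -5/8; -1/2; 0]  -> -187/256
v_10 [rbrbrrrbrr]  L=[-1; -3/4; -47/64]  R=[-187/256; -93/128; -23/32; -11/16; -5/8; -1/2; 0]  -> -375/512
v_11 [rbrbrrrbrrr]  L=[-1; -3/4; -47/64]  R=[-375/512; -187/256; -93/128; -23/32; -11/16; -5/8; -1/2; 0]  -> -751/1024
v_12 [rbrbrrrbrrrb]  L=[-1; -3/4; -47/64; -751/1024]  R=[-375/512; -187/256; -93/128; -23/32; -11/16; -5/8; -1/2; 0]  -> -1501/2048
v_13 [rbrbrrrbrrrbr]  L=[-1; -3/4; -47/64; -751/1024]  R=[-1501/2048; -375/512; -187/256; -93/128; -23/32; -11/16; -5/8; -1/2; 0]  -> -3003/4096
v_14 [rbrbrrrbrrrbrb]  L=[-1; -3/4; -47/64; -751/1024; -3003/4096]  R=[-1501/2048; -375/512; -187/256; -93/128; -23/32; -11/16; -5/8; -1/2; 0]  -> -6005/8192

-6005/8192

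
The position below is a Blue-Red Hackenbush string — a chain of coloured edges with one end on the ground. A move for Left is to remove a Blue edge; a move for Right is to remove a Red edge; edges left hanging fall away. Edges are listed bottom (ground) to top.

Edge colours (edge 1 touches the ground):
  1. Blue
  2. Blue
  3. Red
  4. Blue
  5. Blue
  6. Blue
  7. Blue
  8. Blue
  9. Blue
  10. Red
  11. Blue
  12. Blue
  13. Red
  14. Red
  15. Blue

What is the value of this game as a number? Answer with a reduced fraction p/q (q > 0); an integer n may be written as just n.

1 of 15 · B · max L 0 · min R +∞ => 1
2 of 15 · BB · max L 1 · min R +∞ => 2
3 of 15 · BBR · max L 1 · min R 2 => 3/2
4 of 15 · BBRB · max L 3/2 · min R 2 => 7/4
5 of 15 · BBRBB · max L 7/4 · min R 2 => 15/8
6 of 15 · BBRBBB · max L 15/8 · min R 2 => 31/16
7 of 15 · BBRBBBB · max L 31/16 · min R 2 => 63/32
8 of 15 · BBRBBBBB · max L 63/32 · min R 2 => 127/64
9 of 15 · BBRBBBBBB · max L 127/64 · min R 2 => 255/128
10 of 15 · BBRBBBBBBR · max L 127/64 · min R 255/128 => 509/256
11 of 15 · BBRBBBBBBRB · max L 509/256 · min R 255/128 => 1019/512
12 of 15 · BBRBBBBBBRBB · max L 1019/512 · min R 255/128 => 2039/1024
13 of 15 · BBRBBBBBBRBBR · max L 1019/512 · min R 2039/1024 => 4077/2048
14 of 15 · BBRBBBBBBRBBRR · max L 1019/512 · min R 4077/2048 => 8153/4096
15 of 15 · BBRBBBBBBRBBRRB · max L 8153/4096 · min R 4077/2048 => 16307/8192

16307/8192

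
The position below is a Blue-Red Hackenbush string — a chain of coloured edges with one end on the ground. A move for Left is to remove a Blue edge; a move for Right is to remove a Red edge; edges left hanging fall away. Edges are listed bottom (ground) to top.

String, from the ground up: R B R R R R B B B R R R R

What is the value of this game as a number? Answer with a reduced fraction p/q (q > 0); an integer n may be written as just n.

-3871/4096

1 of 13 · R · max L −∞ · min R 0 gives -1
2 of 13 · RB · max L -1 · min R 0 gives -1/2
3 of 13 · RBR · max L -1 · min R -1/2 gives -3/4
4 of 13 · RBRR · max L -1 · min R -3/4 gives -7/8
5 of 13 · RBRRR · max L -1 · min R -7/8 gives -15/16
6 of 13 · RBRRRR · max L -1 · min R -15/16 gives -31/32
7 of 13 · RBRRRRB · max L -31/32 · min R -15/16 gives -61/64
8 of 13 · RBRRRRBB · max L -61/64 · min R -15/16 gives -121/128
9 of 13 · RBRRRRBBB · max L -121/128 · min R -15/16 gives -241/256
10 of 13 · RBRRRRBBBR · max L -121/128 · min R -241/256 gives -483/512
11 of 13 · RBRRRRBBBRR · max L -121/128 · min R -483/512 gives -967/1024
12 of 13 · RBRRRRBBBRRR · max L -121/128 · min R -967/1024 gives -1935/2048
13 of 13 · RBRRRRBBBRRRR · max L -121/128 · min R -1935/2048 gives -3871/4096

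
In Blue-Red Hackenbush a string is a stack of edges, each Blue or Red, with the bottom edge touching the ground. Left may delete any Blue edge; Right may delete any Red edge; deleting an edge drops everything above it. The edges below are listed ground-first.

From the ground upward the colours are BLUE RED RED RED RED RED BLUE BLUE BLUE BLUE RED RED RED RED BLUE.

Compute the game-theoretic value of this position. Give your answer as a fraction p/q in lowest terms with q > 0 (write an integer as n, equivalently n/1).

963/16384

Recurse on prefixes of the 15-edge string BLUE RED RED RED RED RED BLUE BLUE BLUE BLUE RED RED RED RED BLUE:
value(B) = { 0 |  } ⇒ 1
value(BR) = { 0 | 1 } ⇒ 1/2
value(BRR) = { 0 | 1/2 1 } ⇒ 1/4
value(BRRR) = { 0 | 1/4 1/2 1 } ⇒ 1/8
value(BRRRR) = { 0 | 1/8 1/4 1/2 1 } ⇒ 1/16
value(BRRRRR) = { 0 | 1/16 1/8 1/4 1/2 1 } ⇒ 1/32
value(BRRRRRB) = { 0 1/32 | 1/16 1/8 1/4 1/2 1 } ⇒ 3/64
value(BRRRRRBB) = { 0 1/32 3/64 | 1/16 1/8 1/4 1/2 1 } ⇒ 7/128
value(BRRRRRBBB) = { 0 1/32 3/64 7/128 | 1/16 1/8 1/4 1/2 1 } ⇒ 15/256
value(BRRRRRBBBB) = { 0 1/32 3/64 7/128 15/256 | 1/16 1/8 1/4 1/2 1 } ⇒ 31/512
value(BRRRRRBBBBR) = { 0 1/32 3/64 7/128 15/256 | 31/512 1/16 1/8 1/4 1/2 1 } ⇒ 61/1024
value(BRRRRRBBBBRR) = { 0 1/32 3/64 7/128 15/256 | 61/1024 31/512 1/16 1/8 1/4 1/2 1 } ⇒ 121/2048
value(BRRRRRBBBBRRR) = { 0 1/32 3/64 7/128 15/256 | 121/2048 61/1024 31/512 1/16 1/8 1/4 1/2 1 } ⇒ 241/4096
value(BRRRRRBBBBRRRR) = { 0 1/32 3/64 7/128 15/256 | 241/4096 121/2048 61/1024 31/512 1/16 1/8 1/4 1/2 1 } ⇒ 481/8192
value(BRRRRRBBBBRRRRB) = { 0 1/32 3/64 7/128 15/256 481/8192 | 241/4096 121/2048 61/1024 31/512 1/16 1/8 1/4 1/2 1 } ⇒ 963/16384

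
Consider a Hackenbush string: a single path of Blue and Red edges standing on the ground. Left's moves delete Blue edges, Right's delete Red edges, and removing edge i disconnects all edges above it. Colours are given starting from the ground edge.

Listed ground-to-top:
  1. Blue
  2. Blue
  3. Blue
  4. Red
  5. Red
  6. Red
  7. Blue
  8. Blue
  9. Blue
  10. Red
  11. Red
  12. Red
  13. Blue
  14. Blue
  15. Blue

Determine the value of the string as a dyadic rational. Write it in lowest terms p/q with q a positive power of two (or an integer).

9103/4096

edge 1 of 15 (Blue): { 0 | none } — 1
edge 2 of 15 (Blue): { 0, 1 | none } — 2
edge 3 of 15 (Blue): { 0, 1, 2 | none } — 3
edge 4 of 15 (Red): { 0, 1, 2 | 3 } — 5/2
edge 5 of 15 (Red): { 0, 1, 2 | 5/2, 3 } — 9/4
edge 6 of 15 (Red): { 0, 1, 2 | 9/4, 5/2, 3 } — 17/8
edge 7 of 15 (Blue): { 0, 1, 2, 17/8 | 9/4, 5/2, 3 } — 35/16
edge 8 of 15 (Blue): { 0, 1, 2, 17/8, 35/16 | 9/4, 5/2, 3 } — 71/32
edge 9 of 15 (Blue): { 0, 1, 2, 17/8, 35/16, 71/32 | 9/4, 5/2, 3 } — 143/64
edge 10 of 15 (Red): { 0, 1, 2, 17/8, 35/16, 71/32 | 143/64, 9/4, 5/2, 3 } — 285/128
edge 11 of 15 (Red): { 0, 1, 2, 17/8, 35/16, 71/32 | 285/128, 143/64, 9/4, 5/2, 3 } — 569/256
edge 12 of 15 (Red): { 0, 1, 2, 17/8, 35/16, 71/32 | 569/256, 285/128, 143/64, 9/4, 5/2, 3 } — 1137/512
edge 13 of 15 (Blue): { 0, 1, 2, 17/8, 35/16, 71/32, 1137/512 | 569/256, 285/128, 143/64, 9/4, 5/2, 3 } — 2275/1024
edge 14 of 15 (Blue): { 0, 1, 2, 17/8, 35/16, 71/32, 1137/512, 2275/1024 | 569/256, 285/128, 143/64, 9/4, 5/2, 3 } — 4551/2048
edge 15 of 15 (Blue): { 0, 1, 2, 17/8, 35/16, 71/32, 1137/512, 2275/1024, 4551/2048 | 569/256, 285/128, 143/64, 9/4, 5/2, 3 } — 9103/4096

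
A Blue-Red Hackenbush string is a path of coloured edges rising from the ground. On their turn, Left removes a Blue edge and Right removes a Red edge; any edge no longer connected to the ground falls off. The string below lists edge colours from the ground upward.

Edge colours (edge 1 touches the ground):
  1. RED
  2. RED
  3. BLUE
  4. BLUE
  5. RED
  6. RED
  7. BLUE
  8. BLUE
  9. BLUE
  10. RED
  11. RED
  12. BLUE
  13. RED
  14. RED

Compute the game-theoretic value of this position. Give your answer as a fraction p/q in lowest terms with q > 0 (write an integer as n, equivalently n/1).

-5687/4096

Build G(s[:k]) for k = 1..14, string s = RED RED BLUE BLUE RED RED BLUE BLUE BLUE RED RED BLUE RED RED.
step 1: add RED to get R; options L={ none } R={ 0 } => -1
step 2: add RED to get RR; options L={ none } R={ -1; 0 } => -2
step 3: add BLUE to get RRB; options L={ -2 } R={ -1; 0 } => -3/2
step 4: add BLUE to get RRBB; options L={ -2; -3/2 } R={ -1; 0 } => -5/4
step 5: add RED to get RRBBR; options L={ -2; -3/2 } R={ -5/4; -1; 0 } => -11/8
step 6: add RED to get RRBBRR; options L={ -2; -3/2 } R={ -11/8; -5/4; -1; 0 } => -23/16
step 7: add BLUE to get RRBBRRB; options L={ -2; -3/2; -23/16 } R={ -11/8; -5/4; -1; 0 } => -45/32
step 8: add BLUE to get RRBBRRBB; options L={ -2; -3/2; -23/16; -45/32 } R={ -11/8; -5/4; -1; 0 } => -89/64
step 9: add BLUE to get RRBBRRBBB; options L={ -2; -3/2; -23/16; -45/32; -89/64 } R={ -11/8; -5/4; -1; 0 } => -177/128
step 10: add RED to get RRBBRRBBBR; options L={ -2; -3/2; -23/16; -45/32; -89/64 } R={ -177/128; -11/8; -5/4; -1; 0 } => -355/256
step 11: add RED to get RRBBRRBBBRR; options L={ -2; -3/2; -23/16; -45/32; -89/64 } R={ -355/256; -177/128; -11/8; -5/4; -1; 0 } => -711/512
step 12: add BLUE to get RRBBRRBBBRRB; options L={ -2; -3/2; -23/16; -45/32; -89/64; -711/512 } R={ -355/256; -177/128; -11/8; -5/4; -1; 0 } => -1421/1024
step 13: add RED to get RRBBRRBBBRRBR; options L={ -2; -3/2; -23/16; -45/32; -89/64; -711/512 } R={ -1421/1024; -355/256; -177/128; -11/8; -5/4; -1; 0 } => -2843/2048
step 14: add RED to get RRBBRRBBBRRBRR; options L={ -2; -3/2; -23/16; -45/32; -89/64; -711/512 } R={ -2843/2048; -1421/1024; -355/256; -177/128; -11/8; -5/4; -1; 0 } => -5687/4096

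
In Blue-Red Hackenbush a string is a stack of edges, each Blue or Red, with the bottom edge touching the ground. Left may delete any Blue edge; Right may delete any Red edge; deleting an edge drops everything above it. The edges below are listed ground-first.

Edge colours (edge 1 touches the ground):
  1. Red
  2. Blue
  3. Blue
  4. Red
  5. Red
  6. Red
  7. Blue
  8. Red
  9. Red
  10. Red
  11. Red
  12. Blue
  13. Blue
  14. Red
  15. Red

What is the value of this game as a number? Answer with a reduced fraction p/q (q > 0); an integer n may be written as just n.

-7655/16384

Recurse on prefixes of the 15-edge string Red Blue Blue Red Red Red Blue Red Red Red Red Blue Blue Red Red:
step 1: add Red to get R; options L={ none } R={ 0 } ⇒ -1
step 2: add Blue to get RB; options L={ -1 } R={ 0 } ⇒ -1/2
step 3: add Blue to get RBB; options L={ -1,-1/2 } R={ 0 } ⇒ -1/4
step 4: add Red to get RBBR; options L={ -1,-1/2 } R={ -1/4,0 } ⇒ -3/8
step 5: add Red to get RBBRR; options L={ -1,-1/2 } R={ -3/8,-1/4,0 } ⇒ -7/16
step 6: add Red to get RBBRRR; options L={ -1,-1/2 } R={ -7/16,-3/8,-1/4,0 } ⇒ -15/32
step 7: add Blue to get RBBRRRB; options L={ -1,-1/2,-15/32 } R={ -7/16,-3/8,-1/4,0 } ⇒ -29/64
step 8: add Red to get RBBRRRBR; options L={ -1,-1/2,-15/32 } R={ -29/64,-7/16,-3/8,-1/4,0 } ⇒ -59/128
step 9: add Red to get RBBRRRBRR; options L={ -1,-1/2,-15/32 } R={ -59/128,-29/64,-7/16,-3/8,-1/4,0 } ⇒ -119/256
step 10: add Red to get RBBRRRBRRR; options L={ -1,-1/2,-15/32 } R={ -119/256,-59/128,-29/64,-7/16,-3/8,-1/4,0 } ⇒ -239/512
step 11: add Red to get RBBRRRBRRRR; options L={ -1,-1/2,-15/32 } R={ -239/512,-119/256,-59/128,-29/64,-7/16,-3/8,-1/4,0 } ⇒ -479/1024
step 12: add Blue to get RBBRRRBRRRRB; options L={ -1,-1/2,-15/32,-479/1024 } R={ -239/512,-119/256,-59/128,-29/64,-7/16,-3/8,-1/4,0 } ⇒ -957/2048
step 13: add Blue to get RBBRRRBRRRRBB; options L={ -1,-1/2,-15/32,-479/1024,-957/2048 } R={ -239/512,-119/256,-59/128,-29/64,-7/16,-3/8,-1/4,0 } ⇒ -1913/4096
step 14: add Red to get RBBRRRBRRRRBBR; options L={ -1,-1/2,-15/32,-479/1024,-957/2048 } R={ -1913/4096,-239/512,-119/256,-59/128,-29/64,-7/16,-3/8,-1/4,0 } ⇒ -3827/8192
step 15: add Red to get RBBRRRBRRRRBBRR; options L={ -1,-1/2,-15/32,-479/1024,-957/2048 } R={ -3827/8192,-1913/4096,-239/512,-119/256,-59/128,-29/64,-7/16,-3/8,-1/4,0 } ⇒ -7655/16384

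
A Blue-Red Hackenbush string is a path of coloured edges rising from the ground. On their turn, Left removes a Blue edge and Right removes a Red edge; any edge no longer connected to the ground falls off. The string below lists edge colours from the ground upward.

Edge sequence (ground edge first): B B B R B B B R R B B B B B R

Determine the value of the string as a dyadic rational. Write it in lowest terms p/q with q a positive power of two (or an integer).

edge 1 of 15 (B): { 0 | ∅ } => 1
edge 2 of 15 (B): { 0,1 | ∅ } => 2
edge 3 of 15 (B): { 0,1,2 | ∅ } => 3
edge 4 of 15 (R): { 0,1,2 | 3 } => 5/2
edge 5 of 15 (B): { 0,1,2,5/2 | 3 } => 11/4
edge 6 of 15 (B): { 0,1,2,5/2,11/4 | 3 } => 23/8
edge 7 of 15 (B): { 0,1,2,5/2,11/4,23/8 | 3 } => 47/16
edge 8 of 15 (R): { 0,1,2,5/2,11/4,23/8 | 47/16,3 } => 93/32
edge 9 of 15 (R): { 0,1,2,5/2,11/4,23/8 | 93/32,47/16,3 } => 185/64
edge 10 of 15 (B): { 0,1,2,5/2,11/4,23/8,185/64 | 93/32,47/16,3 } => 371/128
edge 11 of 15 (B): { 0,1,2,5/2,11/4,23/8,185/64,371/128 | 93/32,47/16,3 } => 743/256
edge 12 of 15 (B): { 0,1,2,5/2,11/4,23/8,185/64,371/128,743/256 | 93/32,47/16,3 } => 1487/512
edge 13 of 15 (B): { 0,1,2,5/2,11/4,23/8,185/64,371/128,743/256,1487/512 | 93/32,47/16,3 } => 2975/1024
edge 14 of 15 (B): { 0,1,2,5/2,11/4,23/8,185/64,371/128,743/256,1487/512,2975/1024 | 93/32,47/16,3 } => 5951/2048
edge 15 of 15 (R): { 0,1,2,5/2,11/4,23/8,185/64,371/128,743/256,1487/512,2975/1024 | 5951/2048,93/32,47/16,3 } => 11901/4096

11901/4096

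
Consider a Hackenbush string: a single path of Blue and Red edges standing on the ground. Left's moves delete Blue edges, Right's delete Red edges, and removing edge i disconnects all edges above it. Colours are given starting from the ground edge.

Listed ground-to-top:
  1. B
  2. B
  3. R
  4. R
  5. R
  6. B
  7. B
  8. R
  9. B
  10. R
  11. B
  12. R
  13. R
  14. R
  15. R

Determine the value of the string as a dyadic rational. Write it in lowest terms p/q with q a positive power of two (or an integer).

1 of 15 · B · max L 0 · min R +∞ — 1
2 of 15 · BB · max L 1 · min R +∞ — 2
3 of 15 · BBR · max L 1 · min R 2 — 3/2
4 of 15 · BBRR · max L 1 · min R 3/2 — 5/4
5 of 15 · BBRRR · max L 1 · min R 5/4 — 9/8
6 of 15 · BBRRRB · max L 9/8 · min R 5/4 — 19/16
7 of 15 · BBRRRBB · max L 19/16 · min R 5/4 — 39/32
8 of 15 · BBRRRBBR · max L 19/16 · min R 39/32 — 77/64
9 of 15 · BBRRRBBRB · max L 77/64 · min R 39/32 — 155/128
10 of 15 · BBRRRBBRBR · max L 77/64 · min R 155/128 — 309/256
11 of 15 · BBRRRBBRBRB · max L 309/256 · min R 155/128 — 619/512
12 of 15 · BBRRRBBRBRBR · max L 309/256 · min R 619/512 — 1237/1024
13 of 15 · BBRRRBBRBRBRR · max L 309/256 · min R 1237/1024 — 2473/2048
14 of 15 · BBRRRBBRBRBRRR · max L 309/256 · min R 2473/2048 — 4945/4096
15 of 15 · BBRRRBBRBRBRRRR · max L 309/256 · min R 4945/4096 — 9889/8192

9889/8192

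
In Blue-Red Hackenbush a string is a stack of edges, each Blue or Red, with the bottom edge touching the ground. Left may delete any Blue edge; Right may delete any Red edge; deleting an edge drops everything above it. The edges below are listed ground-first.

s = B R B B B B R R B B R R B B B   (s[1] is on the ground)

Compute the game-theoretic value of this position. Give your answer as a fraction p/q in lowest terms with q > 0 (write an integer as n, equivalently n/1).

15567/16384

g_1 [B]  L=[0]  R=[(no moves)]  = 1
g_2 [BR]  L=[0]  R=[1]  = 1/2
g_3 [BRB]  L=[0 1/2]  R=[1]  = 3/4
g_4 [BRBB]  L=[0 1/2 3/4]  R=[1]  = 7/8
g_5 [BRBBB]  L=[0 1/2 3/4 7/8]  R=[1]  = 15/16
g_6 [BRBBBB]  L=[0 1/2 3/4 7/8 15/16]  R=[1]  = 31/32
g_7 [BRBBBBR]  L=[0 1/2 3/4 7/8 15/16]  R=[31/32 1]  = 61/64
g_8 [BRBBBBRR]  L=[0 1/2 3/4 7/8 15/16]  R=[61/64 31/32 1]  = 121/128
g_9 [BRBBBBRRB]  L=[0 1/2 3/4 7/8 15/16 121/128]  R=[61/64 31/32 1]  = 243/256
g_10 [BRBBBBRRBB]  L=[0 1/2 3/4 7/8 15/16 121/128 243/256]  R=[61/64 31/32 1]  = 487/512
g_11 [BRBBBBRRBBR]  L=[0 1/2 3/4 7/8 15/16 121/128 243/256]  R=[487/512 61/64 31/32 1]  = 973/1024
g_12 [BRBBBBRRBBRR]  L=[0 1/2 3/4 7/8 15/16 121/128 243/256]  R=[973/1024 487/512 61/64 31/32 1]  = 1945/2048
g_13 [BRBBBBRRBBRRB]  L=[0 1/2 3/4 7/8 15/16 121/128 243/256 1945/2048]  R=[973/1024 487/512 61/64 31/32 1]  = 3891/4096
g_14 [BRBBBBRRBBRRBB]  L=[0 1/2 3/4 7/8 15/16 121/128 243/256 1945/2048 3891/4096]  R=[973/1024 487/512 61/64 31/32 1]  = 7783/8192
g_15 [BRBBBBRRBBRRBBB]  L=[0 1/2 3/4 7/8 15/16 121/128 243/256 1945/2048 3891/4096 7783/8192]  R=[973/1024 487/512 61/64 31/32 1]  = 15567/16384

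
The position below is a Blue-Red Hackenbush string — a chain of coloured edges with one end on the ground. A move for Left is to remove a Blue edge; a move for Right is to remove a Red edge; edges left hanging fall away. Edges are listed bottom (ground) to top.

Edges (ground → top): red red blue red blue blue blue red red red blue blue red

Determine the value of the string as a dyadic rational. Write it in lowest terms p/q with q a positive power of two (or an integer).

Prefix values for red red blue red blue blue blue red red red blue blue red via {L|R} + simplicity:
val(r) = { · | 0 } so -1
val(rr) = { · | -1; 0 } so -2
val(rrb) = { -2 | -1; 0 } so -3/2
val(rrbr) = { -2 | -3/2; -1; 0 } so -7/4
val(rrbrb) = { -2; -7/4 | -3/2; -1; 0 } so -13/8
val(rrbrbb) = { -2; -7/4; -13/8 | -3/2; -1; 0 } so -25/16
val(rrbrbbb) = { -2; -7/4; -13/8; -25/16 | -3/2; -1; 0 } so -49/32
val(rrbrbbbr) = { -2; -7/4; -13/8; -25/16 | -49/32; -3/2; -1; 0 } so -99/64
val(rrbrbbbrr) = { -2; -7/4; -13/8; -25/16 | -99/64; -49/32; -3/2; -1; 0 } so -199/128
val(rrbrbbbrrr) = { -2; -7/4; -13/8; -25/16 | -199/128; -99/64; -49/32; -3/2; -1; 0 } so -399/256
val(rrbrbbbrrrb) = { -2; -7/4; -13/8; -25/16; -399/256 | -199/128; -99/64; -49/32; -3/2; -1; 0 } so -797/512
val(rrbrbbbrrrbb) = { -2; -7/4; -13/8; -25/16; -399/256; -797/512 | -199/128; -99/64; -49/32; -3/2; -1; 0 } so -1593/1024
val(rrbrbbbrrrbbr) = { -2; -7/4; -13/8; -25/16; -399/256; -797/512 | -1593/1024; -199/128; -99/64; -49/32; -3/2; -1; 0 } so -3187/2048

-3187/2048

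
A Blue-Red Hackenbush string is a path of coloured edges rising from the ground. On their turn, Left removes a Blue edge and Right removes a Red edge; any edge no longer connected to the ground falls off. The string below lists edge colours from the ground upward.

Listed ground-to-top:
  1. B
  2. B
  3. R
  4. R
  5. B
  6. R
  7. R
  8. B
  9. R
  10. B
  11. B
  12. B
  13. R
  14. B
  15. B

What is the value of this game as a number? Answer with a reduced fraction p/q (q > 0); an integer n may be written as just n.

Build val(s[:k]) for k = 1..15, string s = B B R R B R R B R B B B R B B.
edge 1 of 15 (B): { 0 | ∅ } — 1
edge 2 of 15 (B): { 0; 1 | ∅ } — 2
edge 3 of 15 (R): { 0; 1 | 2 } — 3/2
edge 4 of 15 (R): { 0; 1 | 3/2; 2 } — 5/4
edge 5 of 15 (B): { 0; 1; 5/4 | 3/2; 2 } — 11/8
edge 6 of 15 (R): { 0; 1; 5/4 | 11/8; 3/2; 2 } — 21/16
edge 7 of 15 (R): { 0; 1; 5/4 | 21/16; 11/8; 3/2; 2 } — 41/32
edge 8 of 15 (B): { 0; 1; 5/4; 41/32 | 21/16; 11/8; 3/2; 2 } — 83/64
edge 9 of 15 (R): { 0; 1; 5/4; 41/32 | 83/64; 21/16; 11/8; 3/2; 2 } — 165/128
edge 10 of 15 (B): { 0; 1; 5/4; 41/32; 165/128 | 83/64; 21/16; 11/8; 3/2; 2 } — 331/256
edge 11 of 15 (B): { 0; 1; 5/4; 41/32; 165/128; 331/256 | 83/64; 21/16; 11/8; 3/2; 2 } — 663/512
edge 12 of 15 (B): { 0; 1; 5/4; 41/32; 165/128; 331/256; 663/512 | 83/64; 21/16; 11/8; 3/2; 2 } — 1327/1024
edge 13 of 15 (R): { 0; 1; 5/4; 41/32; 165/128; 331/256; 663/512 | 1327/1024; 83/64; 21/16; 11/8; 3/2; 2 } — 2653/2048
edge 14 of 15 (B): { 0; 1; 5/4; 41/32; 165/128; 331/256; 663/512; 2653/2048 | 1327/1024; 83/64; 21/16; 11/8; 3/2; 2 } — 5307/4096
edge 15 of 15 (B): { 0; 1; 5/4; 41/32; 165/128; 331/256; 663/512; 2653/2048; 5307/4096 | 1327/1024; 83/64; 21/16; 11/8; 3/2; 2 } — 10615/8192

10615/8192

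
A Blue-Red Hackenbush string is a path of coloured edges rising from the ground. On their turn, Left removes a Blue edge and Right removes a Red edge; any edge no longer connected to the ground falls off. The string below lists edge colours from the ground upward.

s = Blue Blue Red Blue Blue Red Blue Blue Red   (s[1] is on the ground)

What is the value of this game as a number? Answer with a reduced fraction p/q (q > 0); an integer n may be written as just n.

val(B) = { 0 | ∅ } gives 1
val(BB) = { 0 1 | ∅ } gives 2
val(BBR) = { 0 1 | 2 } gives 3/2
val(BBRB) = { 0 1 3/2 | 2 } gives 7/4
val(BBRBB) = { 0 1 3/2 7/4 | 2 } gives 15/8
val(BBRBBR) = { 0 1 3/2 7/4 | 15/8 2 } gives 29/16
val(BBRBBRB) = { 0 1 3/2 7/4 29/16 | 15/8 2 } gives 59/32
val(BBRBBRBB) = { 0 1 3/2 7/4 29/16 59/32 | 15/8 2 } gives 119/64
val(BBRBBRBBR) = { 0 1 3/2 7/4 29/16 59/32 | 119/64 15/8 2 } gives 237/128

237/128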